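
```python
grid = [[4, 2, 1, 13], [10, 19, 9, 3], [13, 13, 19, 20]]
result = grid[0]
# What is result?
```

grid has 3 rows. Row 0 is [4, 2, 1, 13].

[4, 2, 1, 13]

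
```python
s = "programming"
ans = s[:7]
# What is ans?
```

s has length 11. The slice s[:7] selects indices [0, 1, 2, 3, 4, 5, 6] (0->'p', 1->'r', 2->'o', 3->'g', 4->'r', 5->'a', 6->'m'), giving 'program'.

'program'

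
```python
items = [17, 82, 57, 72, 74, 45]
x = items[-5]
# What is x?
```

items has length 6. Negative index -5 maps to positive index 6 + (-5) = 1. items[1] = 82.

82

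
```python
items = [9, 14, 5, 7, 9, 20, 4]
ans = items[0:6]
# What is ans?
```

items has length 7. The slice items[0:6] selects indices [0, 1, 2, 3, 4, 5] (0->9, 1->14, 2->5, 3->7, 4->9, 5->20), giving [9, 14, 5, 7, 9, 20].

[9, 14, 5, 7, 9, 20]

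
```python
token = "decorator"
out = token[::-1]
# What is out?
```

token has length 9. The slice token[::-1] selects indices [8, 7, 6, 5, 4, 3, 2, 1, 0] (8->'r', 7->'o', 6->'t', 5->'a', 4->'r', 3->'o', 2->'c', 1->'e', 0->'d'), giving 'rotaroced'.

'rotaroced'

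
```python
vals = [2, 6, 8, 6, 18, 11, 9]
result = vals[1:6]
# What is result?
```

vals has length 7. The slice vals[1:6] selects indices [1, 2, 3, 4, 5] (1->6, 2->8, 3->6, 4->18, 5->11), giving [6, 8, 6, 18, 11].

[6, 8, 6, 18, 11]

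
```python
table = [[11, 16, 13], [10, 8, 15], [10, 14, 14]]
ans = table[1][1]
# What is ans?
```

table[1] = [10, 8, 15]. Taking column 1 of that row yields 8.

8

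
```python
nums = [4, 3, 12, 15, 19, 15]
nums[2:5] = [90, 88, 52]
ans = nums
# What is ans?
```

nums starts as [4, 3, 12, 15, 19, 15] (length 6). The slice nums[2:5] covers indices [2, 3, 4] with values [12, 15, 19]. Replacing that slice with [90, 88, 52] (same length) produces [4, 3, 90, 88, 52, 15].

[4, 3, 90, 88, 52, 15]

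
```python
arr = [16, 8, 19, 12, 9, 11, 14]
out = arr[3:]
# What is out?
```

arr has length 7. The slice arr[3:] selects indices [3, 4, 5, 6] (3->12, 4->9, 5->11, 6->14), giving [12, 9, 11, 14].

[12, 9, 11, 14]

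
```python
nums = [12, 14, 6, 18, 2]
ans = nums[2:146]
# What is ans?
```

nums has length 5. The slice nums[2:146] selects indices [2, 3, 4] (2->6, 3->18, 4->2), giving [6, 18, 2].

[6, 18, 2]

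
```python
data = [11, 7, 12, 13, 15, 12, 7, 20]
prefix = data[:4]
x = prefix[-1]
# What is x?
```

data has length 8. The slice data[:4] selects indices [0, 1, 2, 3] (0->11, 1->7, 2->12, 3->13), giving [11, 7, 12, 13]. So prefix = [11, 7, 12, 13]. Then prefix[-1] = 13.

13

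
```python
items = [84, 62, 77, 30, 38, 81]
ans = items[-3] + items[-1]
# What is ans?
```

items has length 6. Negative index -3 maps to positive index 6 + (-3) = 3. items[3] = 30.
items has length 6. Negative index -1 maps to positive index 6 + (-1) = 5. items[5] = 81.
Sum: 30 + 81 = 111.

111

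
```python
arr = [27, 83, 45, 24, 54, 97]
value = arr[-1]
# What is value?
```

arr has length 6. Negative index -1 maps to positive index 6 + (-1) = 5. arr[5] = 97.

97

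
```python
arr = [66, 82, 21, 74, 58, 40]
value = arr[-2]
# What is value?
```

arr has length 6. Negative index -2 maps to positive index 6 + (-2) = 4. arr[4] = 58.

58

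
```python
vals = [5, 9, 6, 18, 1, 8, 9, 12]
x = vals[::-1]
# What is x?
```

vals has length 8. The slice vals[::-1] selects indices [7, 6, 5, 4, 3, 2, 1, 0] (7->12, 6->9, 5->8, 4->1, 3->18, 2->6, 1->9, 0->5), giving [12, 9, 8, 1, 18, 6, 9, 5].

[12, 9, 8, 1, 18, 6, 9, 5]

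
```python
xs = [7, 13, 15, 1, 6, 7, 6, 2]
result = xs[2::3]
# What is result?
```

xs has length 8. The slice xs[2::3] selects indices [2, 5] (2->15, 5->7), giving [15, 7].

[15, 7]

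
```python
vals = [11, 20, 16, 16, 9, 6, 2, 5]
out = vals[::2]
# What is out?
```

vals has length 8. The slice vals[::2] selects indices [0, 2, 4, 6] (0->11, 2->16, 4->9, 6->2), giving [11, 16, 9, 2].

[11, 16, 9, 2]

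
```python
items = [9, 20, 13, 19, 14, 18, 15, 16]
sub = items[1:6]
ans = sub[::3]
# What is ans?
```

items has length 8. The slice items[1:6] selects indices [1, 2, 3, 4, 5] (1->20, 2->13, 3->19, 4->14, 5->18), giving [20, 13, 19, 14, 18]. So sub = [20, 13, 19, 14, 18]. sub has length 5. The slice sub[::3] selects indices [0, 3] (0->20, 3->14), giving [20, 14].

[20, 14]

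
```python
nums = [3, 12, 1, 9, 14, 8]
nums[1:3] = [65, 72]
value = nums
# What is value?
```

nums starts as [3, 12, 1, 9, 14, 8] (length 6). The slice nums[1:3] covers indices [1, 2] with values [12, 1]. Replacing that slice with [65, 72] (same length) produces [3, 65, 72, 9, 14, 8].

[3, 65, 72, 9, 14, 8]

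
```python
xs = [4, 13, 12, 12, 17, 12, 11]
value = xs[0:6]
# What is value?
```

xs has length 7. The slice xs[0:6] selects indices [0, 1, 2, 3, 4, 5] (0->4, 1->13, 2->12, 3->12, 4->17, 5->12), giving [4, 13, 12, 12, 17, 12].

[4, 13, 12, 12, 17, 12]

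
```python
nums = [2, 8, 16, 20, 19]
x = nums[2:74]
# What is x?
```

nums has length 5. The slice nums[2:74] selects indices [2, 3, 4] (2->16, 3->20, 4->19), giving [16, 20, 19].

[16, 20, 19]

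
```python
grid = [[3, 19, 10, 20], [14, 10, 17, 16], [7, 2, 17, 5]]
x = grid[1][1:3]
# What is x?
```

grid[1] = [14, 10, 17, 16]. grid[1] has length 4. The slice grid[1][1:3] selects indices [1, 2] (1->10, 2->17), giving [10, 17].

[10, 17]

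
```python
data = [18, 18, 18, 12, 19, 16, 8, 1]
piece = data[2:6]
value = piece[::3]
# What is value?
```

data has length 8. The slice data[2:6] selects indices [2, 3, 4, 5] (2->18, 3->12, 4->19, 5->16), giving [18, 12, 19, 16]. So piece = [18, 12, 19, 16]. piece has length 4. The slice piece[::3] selects indices [0, 3] (0->18, 3->16), giving [18, 16].

[18, 16]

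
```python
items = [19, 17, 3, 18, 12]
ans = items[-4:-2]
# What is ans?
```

items has length 5. The slice items[-4:-2] selects indices [1, 2] (1->17, 2->3), giving [17, 3].

[17, 3]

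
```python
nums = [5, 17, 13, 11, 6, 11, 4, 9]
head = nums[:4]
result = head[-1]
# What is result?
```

nums has length 8. The slice nums[:4] selects indices [0, 1, 2, 3] (0->5, 1->17, 2->13, 3->11), giving [5, 17, 13, 11]. So head = [5, 17, 13, 11]. Then head[-1] = 11.

11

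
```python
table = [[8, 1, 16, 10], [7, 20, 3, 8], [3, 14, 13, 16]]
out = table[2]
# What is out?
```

table has 3 rows. Row 2 is [3, 14, 13, 16].

[3, 14, 13, 16]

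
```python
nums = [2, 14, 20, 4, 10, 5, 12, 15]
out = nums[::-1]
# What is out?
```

nums has length 8. The slice nums[::-1] selects indices [7, 6, 5, 4, 3, 2, 1, 0] (7->15, 6->12, 5->5, 4->10, 3->4, 2->20, 1->14, 0->2), giving [15, 12, 5, 10, 4, 20, 14, 2].

[15, 12, 5, 10, 4, 20, 14, 2]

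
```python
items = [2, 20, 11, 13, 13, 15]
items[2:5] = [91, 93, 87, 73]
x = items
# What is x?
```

items starts as [2, 20, 11, 13, 13, 15] (length 6). The slice items[2:5] covers indices [2, 3, 4] with values [11, 13, 13]. Replacing that slice with [91, 93, 87, 73] (different length) produces [2, 20, 91, 93, 87, 73, 15].

[2, 20, 91, 93, 87, 73, 15]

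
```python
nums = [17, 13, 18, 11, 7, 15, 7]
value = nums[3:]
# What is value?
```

nums has length 7. The slice nums[3:] selects indices [3, 4, 5, 6] (3->11, 4->7, 5->15, 6->7), giving [11, 7, 15, 7].

[11, 7, 15, 7]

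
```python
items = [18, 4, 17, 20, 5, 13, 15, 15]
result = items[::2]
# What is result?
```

items has length 8. The slice items[::2] selects indices [0, 2, 4, 6] (0->18, 2->17, 4->5, 6->15), giving [18, 17, 5, 15].

[18, 17, 5, 15]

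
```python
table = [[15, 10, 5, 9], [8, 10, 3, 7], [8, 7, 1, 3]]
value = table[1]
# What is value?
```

table has 3 rows. Row 1 is [8, 10, 3, 7].

[8, 10, 3, 7]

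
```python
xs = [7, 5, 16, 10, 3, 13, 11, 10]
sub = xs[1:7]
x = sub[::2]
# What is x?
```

xs has length 8. The slice xs[1:7] selects indices [1, 2, 3, 4, 5, 6] (1->5, 2->16, 3->10, 4->3, 5->13, 6->11), giving [5, 16, 10, 3, 13, 11]. So sub = [5, 16, 10, 3, 13, 11]. sub has length 6. The slice sub[::2] selects indices [0, 2, 4] (0->5, 2->10, 4->13), giving [5, 10, 13].

[5, 10, 13]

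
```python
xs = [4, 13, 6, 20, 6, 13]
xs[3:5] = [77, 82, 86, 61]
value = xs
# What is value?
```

xs starts as [4, 13, 6, 20, 6, 13] (length 6). The slice xs[3:5] covers indices [3, 4] with values [20, 6]. Replacing that slice with [77, 82, 86, 61] (different length) produces [4, 13, 6, 77, 82, 86, 61, 13].

[4, 13, 6, 77, 82, 86, 61, 13]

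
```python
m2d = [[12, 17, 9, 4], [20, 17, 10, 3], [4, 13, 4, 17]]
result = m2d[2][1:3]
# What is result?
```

m2d[2] = [4, 13, 4, 17]. m2d[2] has length 4. The slice m2d[2][1:3] selects indices [1, 2] (1->13, 2->4), giving [13, 4].

[13, 4]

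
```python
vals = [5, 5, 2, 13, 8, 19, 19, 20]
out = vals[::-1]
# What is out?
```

vals has length 8. The slice vals[::-1] selects indices [7, 6, 5, 4, 3, 2, 1, 0] (7->20, 6->19, 5->19, 4->8, 3->13, 2->2, 1->5, 0->5), giving [20, 19, 19, 8, 13, 2, 5, 5].

[20, 19, 19, 8, 13, 2, 5, 5]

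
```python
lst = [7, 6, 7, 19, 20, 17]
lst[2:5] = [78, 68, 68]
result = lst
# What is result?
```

lst starts as [7, 6, 7, 19, 20, 17] (length 6). The slice lst[2:5] covers indices [2, 3, 4] with values [7, 19, 20]. Replacing that slice with [78, 68, 68] (same length) produces [7, 6, 78, 68, 68, 17].

[7, 6, 78, 68, 68, 17]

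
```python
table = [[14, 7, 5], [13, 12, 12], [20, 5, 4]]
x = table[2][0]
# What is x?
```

table[2] = [20, 5, 4]. Taking column 0 of that row yields 20.

20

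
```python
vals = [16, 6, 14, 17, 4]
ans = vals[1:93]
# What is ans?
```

vals has length 5. The slice vals[1:93] selects indices [1, 2, 3, 4] (1->6, 2->14, 3->17, 4->4), giving [6, 14, 17, 4].

[6, 14, 17, 4]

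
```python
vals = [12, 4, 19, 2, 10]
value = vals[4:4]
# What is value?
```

vals has length 5. The slice vals[4:4] resolves to an empty index range, so the result is [].

[]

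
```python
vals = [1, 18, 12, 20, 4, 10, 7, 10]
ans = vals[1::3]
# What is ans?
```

vals has length 8. The slice vals[1::3] selects indices [1, 4, 7] (1->18, 4->4, 7->10), giving [18, 4, 10].

[18, 4, 10]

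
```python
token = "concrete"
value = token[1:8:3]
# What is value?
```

token has length 8. The slice token[1:8:3] selects indices [1, 4, 7] (1->'o', 4->'r', 7->'e'), giving 'ore'.

'ore'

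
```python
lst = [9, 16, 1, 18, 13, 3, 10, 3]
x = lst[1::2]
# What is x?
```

lst has length 8. The slice lst[1::2] selects indices [1, 3, 5, 7] (1->16, 3->18, 5->3, 7->3), giving [16, 18, 3, 3].

[16, 18, 3, 3]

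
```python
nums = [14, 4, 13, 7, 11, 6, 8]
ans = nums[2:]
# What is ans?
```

nums has length 7. The slice nums[2:] selects indices [2, 3, 4, 5, 6] (2->13, 3->7, 4->11, 5->6, 6->8), giving [13, 7, 11, 6, 8].

[13, 7, 11, 6, 8]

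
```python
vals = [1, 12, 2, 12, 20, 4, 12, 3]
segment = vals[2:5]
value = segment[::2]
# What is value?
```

vals has length 8. The slice vals[2:5] selects indices [2, 3, 4] (2->2, 3->12, 4->20), giving [2, 12, 20]. So segment = [2, 12, 20]. segment has length 3. The slice segment[::2] selects indices [0, 2] (0->2, 2->20), giving [2, 20].

[2, 20]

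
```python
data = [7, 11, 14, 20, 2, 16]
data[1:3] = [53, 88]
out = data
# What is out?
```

data starts as [7, 11, 14, 20, 2, 16] (length 6). The slice data[1:3] covers indices [1, 2] with values [11, 14]. Replacing that slice with [53, 88] (same length) produces [7, 53, 88, 20, 2, 16].

[7, 53, 88, 20, 2, 16]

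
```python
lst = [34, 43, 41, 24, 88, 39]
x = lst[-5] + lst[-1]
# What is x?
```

lst has length 6. Negative index -5 maps to positive index 6 + (-5) = 1. lst[1] = 43.
lst has length 6. Negative index -1 maps to positive index 6 + (-1) = 5. lst[5] = 39.
Sum: 43 + 39 = 82.

82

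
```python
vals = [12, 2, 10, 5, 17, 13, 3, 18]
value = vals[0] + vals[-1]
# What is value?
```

vals has length 8. vals[0] = 12.
vals has length 8. Negative index -1 maps to positive index 8 + (-1) = 7. vals[7] = 18.
Sum: 12 + 18 = 30.

30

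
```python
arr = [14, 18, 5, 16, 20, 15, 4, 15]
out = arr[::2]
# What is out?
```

arr has length 8. The slice arr[::2] selects indices [0, 2, 4, 6] (0->14, 2->5, 4->20, 6->4), giving [14, 5, 20, 4].

[14, 5, 20, 4]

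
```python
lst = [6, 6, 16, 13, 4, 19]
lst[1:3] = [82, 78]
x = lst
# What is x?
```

lst starts as [6, 6, 16, 13, 4, 19] (length 6). The slice lst[1:3] covers indices [1, 2] with values [6, 16]. Replacing that slice with [82, 78] (same length) produces [6, 82, 78, 13, 4, 19].

[6, 82, 78, 13, 4, 19]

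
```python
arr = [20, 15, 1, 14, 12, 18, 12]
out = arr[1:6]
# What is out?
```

arr has length 7. The slice arr[1:6] selects indices [1, 2, 3, 4, 5] (1->15, 2->1, 3->14, 4->12, 5->18), giving [15, 1, 14, 12, 18].

[15, 1, 14, 12, 18]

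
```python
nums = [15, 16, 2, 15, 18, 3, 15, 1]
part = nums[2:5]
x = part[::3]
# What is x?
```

nums has length 8. The slice nums[2:5] selects indices [2, 3, 4] (2->2, 3->15, 4->18), giving [2, 15, 18]. So part = [2, 15, 18]. part has length 3. The slice part[::3] selects indices [0] (0->2), giving [2].

[2]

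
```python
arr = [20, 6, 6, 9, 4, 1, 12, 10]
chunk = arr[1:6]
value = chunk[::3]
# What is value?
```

arr has length 8. The slice arr[1:6] selects indices [1, 2, 3, 4, 5] (1->6, 2->6, 3->9, 4->4, 5->1), giving [6, 6, 9, 4, 1]. So chunk = [6, 6, 9, 4, 1]. chunk has length 5. The slice chunk[::3] selects indices [0, 3] (0->6, 3->4), giving [6, 4].

[6, 4]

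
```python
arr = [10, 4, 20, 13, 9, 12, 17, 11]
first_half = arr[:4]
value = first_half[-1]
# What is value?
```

arr has length 8. The slice arr[:4] selects indices [0, 1, 2, 3] (0->10, 1->4, 2->20, 3->13), giving [10, 4, 20, 13]. So first_half = [10, 4, 20, 13]. Then first_half[-1] = 13.

13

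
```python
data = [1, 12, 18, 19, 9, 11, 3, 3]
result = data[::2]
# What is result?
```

data has length 8. The slice data[::2] selects indices [0, 2, 4, 6] (0->1, 2->18, 4->9, 6->3), giving [1, 18, 9, 3].

[1, 18, 9, 3]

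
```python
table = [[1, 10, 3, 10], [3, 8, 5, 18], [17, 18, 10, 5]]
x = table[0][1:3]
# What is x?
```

table[0] = [1, 10, 3, 10]. table[0] has length 4. The slice table[0][1:3] selects indices [1, 2] (1->10, 2->3), giving [10, 3].

[10, 3]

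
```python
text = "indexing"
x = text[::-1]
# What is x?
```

text has length 8. The slice text[::-1] selects indices [7, 6, 5, 4, 3, 2, 1, 0] (7->'g', 6->'n', 5->'i', 4->'x', 3->'e', 2->'d', 1->'n', 0->'i'), giving 'gnixedni'.

'gnixedni'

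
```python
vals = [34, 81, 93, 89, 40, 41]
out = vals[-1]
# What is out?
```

vals has length 6. Negative index -1 maps to positive index 6 + (-1) = 5. vals[5] = 41.

41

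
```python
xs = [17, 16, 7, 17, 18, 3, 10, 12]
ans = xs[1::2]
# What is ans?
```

xs has length 8. The slice xs[1::2] selects indices [1, 3, 5, 7] (1->16, 3->17, 5->3, 7->12), giving [16, 17, 3, 12].

[16, 17, 3, 12]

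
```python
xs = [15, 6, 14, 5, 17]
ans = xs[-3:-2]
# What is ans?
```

xs has length 5. The slice xs[-3:-2] selects indices [2] (2->14), giving [14].

[14]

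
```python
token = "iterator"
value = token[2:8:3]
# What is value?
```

token has length 8. The slice token[2:8:3] selects indices [2, 5] (2->'e', 5->'t'), giving 'et'.

'et'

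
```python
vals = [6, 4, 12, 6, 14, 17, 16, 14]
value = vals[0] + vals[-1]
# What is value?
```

vals has length 8. vals[0] = 6.
vals has length 8. Negative index -1 maps to positive index 8 + (-1) = 7. vals[7] = 14.
Sum: 6 + 14 = 20.

20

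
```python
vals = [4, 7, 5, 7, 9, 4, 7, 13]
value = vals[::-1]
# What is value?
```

vals has length 8. The slice vals[::-1] selects indices [7, 6, 5, 4, 3, 2, 1, 0] (7->13, 6->7, 5->4, 4->9, 3->7, 2->5, 1->7, 0->4), giving [13, 7, 4, 9, 7, 5, 7, 4].

[13, 7, 4, 9, 7, 5, 7, 4]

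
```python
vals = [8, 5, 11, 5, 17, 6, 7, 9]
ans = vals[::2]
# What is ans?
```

vals has length 8. The slice vals[::2] selects indices [0, 2, 4, 6] (0->8, 2->11, 4->17, 6->7), giving [8, 11, 17, 7].

[8, 11, 17, 7]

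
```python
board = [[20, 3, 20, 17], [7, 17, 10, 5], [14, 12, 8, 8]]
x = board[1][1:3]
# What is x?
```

board[1] = [7, 17, 10, 5]. board[1] has length 4. The slice board[1][1:3] selects indices [1, 2] (1->17, 2->10), giving [17, 10].

[17, 10]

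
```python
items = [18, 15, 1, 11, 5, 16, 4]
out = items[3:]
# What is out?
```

items has length 7. The slice items[3:] selects indices [3, 4, 5, 6] (3->11, 4->5, 5->16, 6->4), giving [11, 5, 16, 4].

[11, 5, 16, 4]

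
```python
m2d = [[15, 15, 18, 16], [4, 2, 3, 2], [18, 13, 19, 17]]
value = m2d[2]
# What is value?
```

m2d has 3 rows. Row 2 is [18, 13, 19, 17].

[18, 13, 19, 17]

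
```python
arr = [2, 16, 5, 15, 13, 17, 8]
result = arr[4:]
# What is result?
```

arr has length 7. The slice arr[4:] selects indices [4, 5, 6] (4->13, 5->17, 6->8), giving [13, 17, 8].

[13, 17, 8]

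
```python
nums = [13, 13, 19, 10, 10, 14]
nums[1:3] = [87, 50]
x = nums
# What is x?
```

nums starts as [13, 13, 19, 10, 10, 14] (length 6). The slice nums[1:3] covers indices [1, 2] with values [13, 19]. Replacing that slice with [87, 50] (same length) produces [13, 87, 50, 10, 10, 14].

[13, 87, 50, 10, 10, 14]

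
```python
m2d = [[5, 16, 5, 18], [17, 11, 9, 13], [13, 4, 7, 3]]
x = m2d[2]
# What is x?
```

m2d has 3 rows. Row 2 is [13, 4, 7, 3].

[13, 4, 7, 3]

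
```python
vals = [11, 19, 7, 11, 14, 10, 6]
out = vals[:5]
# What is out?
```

vals has length 7. The slice vals[:5] selects indices [0, 1, 2, 3, 4] (0->11, 1->19, 2->7, 3->11, 4->14), giving [11, 19, 7, 11, 14].

[11, 19, 7, 11, 14]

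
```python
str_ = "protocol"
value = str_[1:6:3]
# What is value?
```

str_ has length 8. The slice str_[1:6:3] selects indices [1, 4] (1->'r', 4->'o'), giving 'ro'.

'ro'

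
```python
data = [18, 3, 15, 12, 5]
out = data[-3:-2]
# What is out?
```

data has length 5. The slice data[-3:-2] selects indices [2] (2->15), giving [15].

[15]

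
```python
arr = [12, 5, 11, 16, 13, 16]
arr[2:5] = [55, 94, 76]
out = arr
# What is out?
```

arr starts as [12, 5, 11, 16, 13, 16] (length 6). The slice arr[2:5] covers indices [2, 3, 4] with values [11, 16, 13]. Replacing that slice with [55, 94, 76] (same length) produces [12, 5, 55, 94, 76, 16].

[12, 5, 55, 94, 76, 16]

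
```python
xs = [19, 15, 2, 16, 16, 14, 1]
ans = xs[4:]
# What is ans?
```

xs has length 7. The slice xs[4:] selects indices [4, 5, 6] (4->16, 5->14, 6->1), giving [16, 14, 1].

[16, 14, 1]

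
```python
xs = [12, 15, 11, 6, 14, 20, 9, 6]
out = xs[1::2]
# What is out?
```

xs has length 8. The slice xs[1::2] selects indices [1, 3, 5, 7] (1->15, 3->6, 5->20, 7->6), giving [15, 6, 20, 6].

[15, 6, 20, 6]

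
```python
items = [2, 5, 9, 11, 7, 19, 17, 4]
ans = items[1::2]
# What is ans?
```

items has length 8. The slice items[1::2] selects indices [1, 3, 5, 7] (1->5, 3->11, 5->19, 7->4), giving [5, 11, 19, 4].

[5, 11, 19, 4]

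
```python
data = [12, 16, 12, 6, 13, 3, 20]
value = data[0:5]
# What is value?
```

data has length 7. The slice data[0:5] selects indices [0, 1, 2, 3, 4] (0->12, 1->16, 2->12, 3->6, 4->13), giving [12, 16, 12, 6, 13].

[12, 16, 12, 6, 13]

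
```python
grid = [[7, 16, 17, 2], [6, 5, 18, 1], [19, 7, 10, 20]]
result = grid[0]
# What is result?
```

grid has 3 rows. Row 0 is [7, 16, 17, 2].

[7, 16, 17, 2]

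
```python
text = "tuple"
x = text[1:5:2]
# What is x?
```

text has length 5. The slice text[1:5:2] selects indices [1, 3] (1->'u', 3->'l'), giving 'ul'.

'ul'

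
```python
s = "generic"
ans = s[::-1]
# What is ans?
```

s has length 7. The slice s[::-1] selects indices [6, 5, 4, 3, 2, 1, 0] (6->'c', 5->'i', 4->'r', 3->'e', 2->'n', 1->'e', 0->'g'), giving 'cireneg'.

'cireneg'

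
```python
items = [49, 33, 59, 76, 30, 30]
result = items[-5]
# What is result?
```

items has length 6. Negative index -5 maps to positive index 6 + (-5) = 1. items[1] = 33.

33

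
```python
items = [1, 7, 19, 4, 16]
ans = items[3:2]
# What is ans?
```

items has length 5. The slice items[3:2] resolves to an empty index range, so the result is [].

[]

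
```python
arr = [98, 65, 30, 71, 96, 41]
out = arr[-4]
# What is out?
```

arr has length 6. Negative index -4 maps to positive index 6 + (-4) = 2. arr[2] = 30.

30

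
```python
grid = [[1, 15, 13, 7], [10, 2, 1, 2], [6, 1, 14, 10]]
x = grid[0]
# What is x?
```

grid has 3 rows. Row 0 is [1, 15, 13, 7].

[1, 15, 13, 7]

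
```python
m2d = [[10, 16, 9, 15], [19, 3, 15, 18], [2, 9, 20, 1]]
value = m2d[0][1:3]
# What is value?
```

m2d[0] = [10, 16, 9, 15]. m2d[0] has length 4. The slice m2d[0][1:3] selects indices [1, 2] (1->16, 2->9), giving [16, 9].

[16, 9]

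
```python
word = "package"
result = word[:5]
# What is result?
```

word has length 7. The slice word[:5] selects indices [0, 1, 2, 3, 4] (0->'p', 1->'a', 2->'c', 3->'k', 4->'a'), giving 'packa'.

'packa'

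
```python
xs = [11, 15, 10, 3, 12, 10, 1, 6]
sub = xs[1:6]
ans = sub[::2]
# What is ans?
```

xs has length 8. The slice xs[1:6] selects indices [1, 2, 3, 4, 5] (1->15, 2->10, 3->3, 4->12, 5->10), giving [15, 10, 3, 12, 10]. So sub = [15, 10, 3, 12, 10]. sub has length 5. The slice sub[::2] selects indices [0, 2, 4] (0->15, 2->3, 4->10), giving [15, 3, 10].

[15, 3, 10]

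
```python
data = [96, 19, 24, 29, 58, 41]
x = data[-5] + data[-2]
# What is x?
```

data has length 6. Negative index -5 maps to positive index 6 + (-5) = 1. data[1] = 19.
data has length 6. Negative index -2 maps to positive index 6 + (-2) = 4. data[4] = 58.
Sum: 19 + 58 = 77.

77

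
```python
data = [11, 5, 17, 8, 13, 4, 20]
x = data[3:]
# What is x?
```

data has length 7. The slice data[3:] selects indices [3, 4, 5, 6] (3->8, 4->13, 5->4, 6->20), giving [8, 13, 4, 20].

[8, 13, 4, 20]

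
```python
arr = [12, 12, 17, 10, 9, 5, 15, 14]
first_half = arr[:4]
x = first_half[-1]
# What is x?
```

arr has length 8. The slice arr[:4] selects indices [0, 1, 2, 3] (0->12, 1->12, 2->17, 3->10), giving [12, 12, 17, 10]. So first_half = [12, 12, 17, 10]. Then first_half[-1] = 10.

10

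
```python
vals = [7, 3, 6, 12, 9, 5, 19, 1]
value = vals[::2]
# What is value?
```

vals has length 8. The slice vals[::2] selects indices [0, 2, 4, 6] (0->7, 2->6, 4->9, 6->19), giving [7, 6, 9, 19].

[7, 6, 9, 19]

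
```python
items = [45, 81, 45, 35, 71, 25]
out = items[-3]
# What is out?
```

items has length 6. Negative index -3 maps to positive index 6 + (-3) = 3. items[3] = 35.

35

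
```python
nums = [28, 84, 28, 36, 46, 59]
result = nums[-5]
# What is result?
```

nums has length 6. Negative index -5 maps to positive index 6 + (-5) = 1. nums[1] = 84.

84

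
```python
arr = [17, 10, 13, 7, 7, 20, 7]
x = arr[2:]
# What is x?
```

arr has length 7. The slice arr[2:] selects indices [2, 3, 4, 5, 6] (2->13, 3->7, 4->7, 5->20, 6->7), giving [13, 7, 7, 20, 7].

[13, 7, 7, 20, 7]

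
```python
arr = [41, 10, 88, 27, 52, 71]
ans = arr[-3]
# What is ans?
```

arr has length 6. Negative index -3 maps to positive index 6 + (-3) = 3. arr[3] = 27.

27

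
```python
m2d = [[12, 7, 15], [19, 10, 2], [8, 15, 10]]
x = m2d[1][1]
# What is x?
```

m2d[1] = [19, 10, 2]. Taking column 1 of that row yields 10.

10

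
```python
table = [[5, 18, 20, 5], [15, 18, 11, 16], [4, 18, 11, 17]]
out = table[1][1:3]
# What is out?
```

table[1] = [15, 18, 11, 16]. table[1] has length 4. The slice table[1][1:3] selects indices [1, 2] (1->18, 2->11), giving [18, 11].

[18, 11]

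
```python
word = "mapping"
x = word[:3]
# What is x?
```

word has length 7. The slice word[:3] selects indices [0, 1, 2] (0->'m', 1->'a', 2->'p'), giving 'map'.

'map'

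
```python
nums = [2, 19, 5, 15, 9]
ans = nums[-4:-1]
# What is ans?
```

nums has length 5. The slice nums[-4:-1] selects indices [1, 2, 3] (1->19, 2->5, 3->15), giving [19, 5, 15].

[19, 5, 15]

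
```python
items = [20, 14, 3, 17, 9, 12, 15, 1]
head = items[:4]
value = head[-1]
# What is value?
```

items has length 8. The slice items[:4] selects indices [0, 1, 2, 3] (0->20, 1->14, 2->3, 3->17), giving [20, 14, 3, 17]. So head = [20, 14, 3, 17]. Then head[-1] = 17.

17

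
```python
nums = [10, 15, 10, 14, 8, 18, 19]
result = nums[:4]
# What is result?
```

nums has length 7. The slice nums[:4] selects indices [0, 1, 2, 3] (0->10, 1->15, 2->10, 3->14), giving [10, 15, 10, 14].

[10, 15, 10, 14]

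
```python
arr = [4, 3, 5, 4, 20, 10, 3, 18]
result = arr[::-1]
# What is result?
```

arr has length 8. The slice arr[::-1] selects indices [7, 6, 5, 4, 3, 2, 1, 0] (7->18, 6->3, 5->10, 4->20, 3->4, 2->5, 1->3, 0->4), giving [18, 3, 10, 20, 4, 5, 3, 4].

[18, 3, 10, 20, 4, 5, 3, 4]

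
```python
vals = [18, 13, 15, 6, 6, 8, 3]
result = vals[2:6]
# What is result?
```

vals has length 7. The slice vals[2:6] selects indices [2, 3, 4, 5] (2->15, 3->6, 4->6, 5->8), giving [15, 6, 6, 8].

[15, 6, 6, 8]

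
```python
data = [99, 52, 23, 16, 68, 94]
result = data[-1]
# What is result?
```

data has length 6. Negative index -1 maps to positive index 6 + (-1) = 5. data[5] = 94.

94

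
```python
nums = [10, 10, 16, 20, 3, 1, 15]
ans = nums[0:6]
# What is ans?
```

nums has length 7. The slice nums[0:6] selects indices [0, 1, 2, 3, 4, 5] (0->10, 1->10, 2->16, 3->20, 4->3, 5->1), giving [10, 10, 16, 20, 3, 1].

[10, 10, 16, 20, 3, 1]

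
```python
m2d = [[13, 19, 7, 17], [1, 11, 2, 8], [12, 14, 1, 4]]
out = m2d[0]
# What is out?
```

m2d has 3 rows. Row 0 is [13, 19, 7, 17].

[13, 19, 7, 17]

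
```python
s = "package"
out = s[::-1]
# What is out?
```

s has length 7. The slice s[::-1] selects indices [6, 5, 4, 3, 2, 1, 0] (6->'e', 5->'g', 4->'a', 3->'k', 2->'c', 1->'a', 0->'p'), giving 'egakcap'.

'egakcap'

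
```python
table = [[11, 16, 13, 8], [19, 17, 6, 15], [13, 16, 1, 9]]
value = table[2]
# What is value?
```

table has 3 rows. Row 2 is [13, 16, 1, 9].

[13, 16, 1, 9]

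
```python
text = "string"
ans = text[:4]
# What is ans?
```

text has length 6. The slice text[:4] selects indices [0, 1, 2, 3] (0->'s', 1->'t', 2->'r', 3->'i'), giving 'stri'.

'stri'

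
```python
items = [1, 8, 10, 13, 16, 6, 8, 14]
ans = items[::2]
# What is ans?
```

items has length 8. The slice items[::2] selects indices [0, 2, 4, 6] (0->1, 2->10, 4->16, 6->8), giving [1, 10, 16, 8].

[1, 10, 16, 8]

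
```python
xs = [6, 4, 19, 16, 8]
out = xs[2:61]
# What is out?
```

xs has length 5. The slice xs[2:61] selects indices [2, 3, 4] (2->19, 3->16, 4->8), giving [19, 16, 8].

[19, 16, 8]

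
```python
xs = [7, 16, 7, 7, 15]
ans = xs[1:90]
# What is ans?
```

xs has length 5. The slice xs[1:90] selects indices [1, 2, 3, 4] (1->16, 2->7, 3->7, 4->15), giving [16, 7, 7, 15].

[16, 7, 7, 15]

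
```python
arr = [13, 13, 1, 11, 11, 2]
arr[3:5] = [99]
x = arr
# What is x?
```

arr starts as [13, 13, 1, 11, 11, 2] (length 6). The slice arr[3:5] covers indices [3, 4] with values [11, 11]. Replacing that slice with [99] (different length) produces [13, 13, 1, 99, 2].

[13, 13, 1, 99, 2]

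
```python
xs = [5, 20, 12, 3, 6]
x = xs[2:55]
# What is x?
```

xs has length 5. The slice xs[2:55] selects indices [2, 3, 4] (2->12, 3->3, 4->6), giving [12, 3, 6].

[12, 3, 6]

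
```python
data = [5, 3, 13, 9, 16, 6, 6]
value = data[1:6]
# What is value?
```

data has length 7. The slice data[1:6] selects indices [1, 2, 3, 4, 5] (1->3, 2->13, 3->9, 4->16, 5->6), giving [3, 13, 9, 16, 6].

[3, 13, 9, 16, 6]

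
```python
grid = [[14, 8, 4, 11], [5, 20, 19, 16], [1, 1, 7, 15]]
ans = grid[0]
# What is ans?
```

grid has 3 rows. Row 0 is [14, 8, 4, 11].

[14, 8, 4, 11]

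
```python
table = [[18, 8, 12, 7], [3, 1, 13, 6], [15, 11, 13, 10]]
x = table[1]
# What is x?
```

table has 3 rows. Row 1 is [3, 1, 13, 6].

[3, 1, 13, 6]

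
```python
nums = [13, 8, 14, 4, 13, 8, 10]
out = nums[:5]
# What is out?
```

nums has length 7. The slice nums[:5] selects indices [0, 1, 2, 3, 4] (0->13, 1->8, 2->14, 3->4, 4->13), giving [13, 8, 14, 4, 13].

[13, 8, 14, 4, 13]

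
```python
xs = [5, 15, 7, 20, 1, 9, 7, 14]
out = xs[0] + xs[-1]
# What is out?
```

xs has length 8. xs[0] = 5.
xs has length 8. Negative index -1 maps to positive index 8 + (-1) = 7. xs[7] = 14.
Sum: 5 + 14 = 19.

19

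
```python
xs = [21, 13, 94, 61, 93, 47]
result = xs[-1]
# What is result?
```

xs has length 6. Negative index -1 maps to positive index 6 + (-1) = 5. xs[5] = 47.

47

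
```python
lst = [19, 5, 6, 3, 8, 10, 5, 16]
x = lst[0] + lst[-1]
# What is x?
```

lst has length 8. lst[0] = 19.
lst has length 8. Negative index -1 maps to positive index 8 + (-1) = 7. lst[7] = 16.
Sum: 19 + 16 = 35.

35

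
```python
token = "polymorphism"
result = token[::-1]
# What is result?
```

token has length 12. The slice token[::-1] selects indices [11, 10, 9, 8, 7, 6, 5, 4, 3, 2, 1, 0] (11->'m', 10->'s', 9->'i', 8->'h', 7->'p', 6->'r', 5->'o', 4->'m', 3->'y', 2->'l', 1->'o', 0->'p'), giving 'msihpromylop'.

'msihpromylop'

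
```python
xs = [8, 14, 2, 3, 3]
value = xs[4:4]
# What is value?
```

xs has length 5. The slice xs[4:4] resolves to an empty index range, so the result is [].

[]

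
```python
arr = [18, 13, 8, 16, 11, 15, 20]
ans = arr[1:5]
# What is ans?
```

arr has length 7. The slice arr[1:5] selects indices [1, 2, 3, 4] (1->13, 2->8, 3->16, 4->11), giving [13, 8, 16, 11].

[13, 8, 16, 11]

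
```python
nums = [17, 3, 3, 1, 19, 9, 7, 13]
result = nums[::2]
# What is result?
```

nums has length 8. The slice nums[::2] selects indices [0, 2, 4, 6] (0->17, 2->3, 4->19, 6->7), giving [17, 3, 19, 7].

[17, 3, 19, 7]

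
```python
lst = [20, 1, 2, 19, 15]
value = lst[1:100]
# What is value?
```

lst has length 5. The slice lst[1:100] selects indices [1, 2, 3, 4] (1->1, 2->2, 3->19, 4->15), giving [1, 2, 19, 15].

[1, 2, 19, 15]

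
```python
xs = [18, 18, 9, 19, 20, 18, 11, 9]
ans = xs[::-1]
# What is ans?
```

xs has length 8. The slice xs[::-1] selects indices [7, 6, 5, 4, 3, 2, 1, 0] (7->9, 6->11, 5->18, 4->20, 3->19, 2->9, 1->18, 0->18), giving [9, 11, 18, 20, 19, 9, 18, 18].

[9, 11, 18, 20, 19, 9, 18, 18]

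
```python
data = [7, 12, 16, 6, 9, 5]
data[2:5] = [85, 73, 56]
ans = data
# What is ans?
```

data starts as [7, 12, 16, 6, 9, 5] (length 6). The slice data[2:5] covers indices [2, 3, 4] with values [16, 6, 9]. Replacing that slice with [85, 73, 56] (same length) produces [7, 12, 85, 73, 56, 5].

[7, 12, 85, 73, 56, 5]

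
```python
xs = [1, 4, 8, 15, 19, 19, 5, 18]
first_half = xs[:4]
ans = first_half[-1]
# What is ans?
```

xs has length 8. The slice xs[:4] selects indices [0, 1, 2, 3] (0->1, 1->4, 2->8, 3->15), giving [1, 4, 8, 15]. So first_half = [1, 4, 8, 15]. Then first_half[-1] = 15.

15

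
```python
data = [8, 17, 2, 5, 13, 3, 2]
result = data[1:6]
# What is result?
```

data has length 7. The slice data[1:6] selects indices [1, 2, 3, 4, 5] (1->17, 2->2, 3->5, 4->13, 5->3), giving [17, 2, 5, 13, 3].

[17, 2, 5, 13, 3]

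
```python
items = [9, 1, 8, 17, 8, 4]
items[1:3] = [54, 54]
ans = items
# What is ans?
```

items starts as [9, 1, 8, 17, 8, 4] (length 6). The slice items[1:3] covers indices [1, 2] with values [1, 8]. Replacing that slice with [54, 54] (same length) produces [9, 54, 54, 17, 8, 4].

[9, 54, 54, 17, 8, 4]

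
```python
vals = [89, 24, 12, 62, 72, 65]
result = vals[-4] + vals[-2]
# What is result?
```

vals has length 6. Negative index -4 maps to positive index 6 + (-4) = 2. vals[2] = 12.
vals has length 6. Negative index -2 maps to positive index 6 + (-2) = 4. vals[4] = 72.
Sum: 12 + 72 = 84.

84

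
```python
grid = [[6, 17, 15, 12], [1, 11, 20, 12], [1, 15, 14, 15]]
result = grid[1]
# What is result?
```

grid has 3 rows. Row 1 is [1, 11, 20, 12].

[1, 11, 20, 12]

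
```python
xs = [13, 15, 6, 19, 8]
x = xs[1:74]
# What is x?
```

xs has length 5. The slice xs[1:74] selects indices [1, 2, 3, 4] (1->15, 2->6, 3->19, 4->8), giving [15, 6, 19, 8].

[15, 6, 19, 8]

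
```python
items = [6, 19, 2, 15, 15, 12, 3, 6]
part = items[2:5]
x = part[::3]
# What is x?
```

items has length 8. The slice items[2:5] selects indices [2, 3, 4] (2->2, 3->15, 4->15), giving [2, 15, 15]. So part = [2, 15, 15]. part has length 3. The slice part[::3] selects indices [0] (0->2), giving [2].

[2]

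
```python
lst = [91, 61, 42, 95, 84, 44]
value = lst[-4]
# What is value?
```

lst has length 6. Negative index -4 maps to positive index 6 + (-4) = 2. lst[2] = 42.

42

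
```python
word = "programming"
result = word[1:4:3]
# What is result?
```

word has length 11. The slice word[1:4:3] selects indices [1] (1->'r'), giving 'r'.

'r'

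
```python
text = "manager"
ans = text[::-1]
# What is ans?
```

text has length 7. The slice text[::-1] selects indices [6, 5, 4, 3, 2, 1, 0] (6->'r', 5->'e', 4->'g', 3->'a', 2->'n', 1->'a', 0->'m'), giving 'reganam'.

'reganam'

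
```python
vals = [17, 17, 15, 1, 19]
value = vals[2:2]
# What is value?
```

vals has length 5. The slice vals[2:2] resolves to an empty index range, so the result is [].

[]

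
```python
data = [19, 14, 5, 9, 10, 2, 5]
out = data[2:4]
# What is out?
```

data has length 7. The slice data[2:4] selects indices [2, 3] (2->5, 3->9), giving [5, 9].

[5, 9]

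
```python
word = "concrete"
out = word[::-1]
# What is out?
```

word has length 8. The slice word[::-1] selects indices [7, 6, 5, 4, 3, 2, 1, 0] (7->'e', 6->'t', 5->'e', 4->'r', 3->'c', 2->'n', 1->'o', 0->'c'), giving 'etercnoc'.

'etercnoc'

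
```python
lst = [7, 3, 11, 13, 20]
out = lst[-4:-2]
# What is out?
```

lst has length 5. The slice lst[-4:-2] selects indices [1, 2] (1->3, 2->11), giving [3, 11].

[3, 11]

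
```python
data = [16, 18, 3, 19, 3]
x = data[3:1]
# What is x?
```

data has length 5. The slice data[3:1] resolves to an empty index range, so the result is [].

[]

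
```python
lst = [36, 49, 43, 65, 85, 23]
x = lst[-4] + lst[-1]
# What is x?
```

lst has length 6. Negative index -4 maps to positive index 6 + (-4) = 2. lst[2] = 43.
lst has length 6. Negative index -1 maps to positive index 6 + (-1) = 5. lst[5] = 23.
Sum: 43 + 23 = 66.

66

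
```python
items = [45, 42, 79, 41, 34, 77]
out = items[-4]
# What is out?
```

items has length 6. Negative index -4 maps to positive index 6 + (-4) = 2. items[2] = 79.

79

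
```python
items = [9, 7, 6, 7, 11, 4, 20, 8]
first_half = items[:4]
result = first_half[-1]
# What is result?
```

items has length 8. The slice items[:4] selects indices [0, 1, 2, 3] (0->9, 1->7, 2->6, 3->7), giving [9, 7, 6, 7]. So first_half = [9, 7, 6, 7]. Then first_half[-1] = 7.

7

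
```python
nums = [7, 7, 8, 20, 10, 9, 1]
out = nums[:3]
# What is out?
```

nums has length 7. The slice nums[:3] selects indices [0, 1, 2] (0->7, 1->7, 2->8), giving [7, 7, 8].

[7, 7, 8]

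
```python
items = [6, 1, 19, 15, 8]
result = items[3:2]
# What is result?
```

items has length 5. The slice items[3:2] resolves to an empty index range, so the result is [].

[]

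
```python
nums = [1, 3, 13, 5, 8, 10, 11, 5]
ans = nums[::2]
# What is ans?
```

nums has length 8. The slice nums[::2] selects indices [0, 2, 4, 6] (0->1, 2->13, 4->8, 6->11), giving [1, 13, 8, 11].

[1, 13, 8, 11]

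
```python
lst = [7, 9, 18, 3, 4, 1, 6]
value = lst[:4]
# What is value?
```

lst has length 7. The slice lst[:4] selects indices [0, 1, 2, 3] (0->7, 1->9, 2->18, 3->3), giving [7, 9, 18, 3].

[7, 9, 18, 3]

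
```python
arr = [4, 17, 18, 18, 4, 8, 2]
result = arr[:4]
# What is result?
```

arr has length 7. The slice arr[:4] selects indices [0, 1, 2, 3] (0->4, 1->17, 2->18, 3->18), giving [4, 17, 18, 18].

[4, 17, 18, 18]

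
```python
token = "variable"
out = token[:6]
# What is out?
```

token has length 8. The slice token[:6] selects indices [0, 1, 2, 3, 4, 5] (0->'v', 1->'a', 2->'r', 3->'i', 4->'a', 5->'b'), giving 'variab'.

'variab'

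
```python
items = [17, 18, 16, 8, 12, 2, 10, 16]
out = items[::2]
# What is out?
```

items has length 8. The slice items[::2] selects indices [0, 2, 4, 6] (0->17, 2->16, 4->12, 6->10), giving [17, 16, 12, 10].

[17, 16, 12, 10]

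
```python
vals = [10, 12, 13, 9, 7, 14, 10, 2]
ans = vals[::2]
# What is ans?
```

vals has length 8. The slice vals[::2] selects indices [0, 2, 4, 6] (0->10, 2->13, 4->7, 6->10), giving [10, 13, 7, 10].

[10, 13, 7, 10]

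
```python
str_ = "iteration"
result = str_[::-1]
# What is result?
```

str_ has length 9. The slice str_[::-1] selects indices [8, 7, 6, 5, 4, 3, 2, 1, 0] (8->'n', 7->'o', 6->'i', 5->'t', 4->'a', 3->'r', 2->'e', 1->'t', 0->'i'), giving 'noitareti'.

'noitareti'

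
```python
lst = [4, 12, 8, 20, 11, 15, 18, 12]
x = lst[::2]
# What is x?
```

lst has length 8. The slice lst[::2] selects indices [0, 2, 4, 6] (0->4, 2->8, 4->11, 6->18), giving [4, 8, 11, 18].

[4, 8, 11, 18]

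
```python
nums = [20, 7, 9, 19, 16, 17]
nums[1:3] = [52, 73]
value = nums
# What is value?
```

nums starts as [20, 7, 9, 19, 16, 17] (length 6). The slice nums[1:3] covers indices [1, 2] with values [7, 9]. Replacing that slice with [52, 73] (same length) produces [20, 52, 73, 19, 16, 17].

[20, 52, 73, 19, 16, 17]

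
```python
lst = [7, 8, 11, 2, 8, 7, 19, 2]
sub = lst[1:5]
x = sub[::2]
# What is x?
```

lst has length 8. The slice lst[1:5] selects indices [1, 2, 3, 4] (1->8, 2->11, 3->2, 4->8), giving [8, 11, 2, 8]. So sub = [8, 11, 2, 8]. sub has length 4. The slice sub[::2] selects indices [0, 2] (0->8, 2->2), giving [8, 2].

[8, 2]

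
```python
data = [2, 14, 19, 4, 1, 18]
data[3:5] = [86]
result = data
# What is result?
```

data starts as [2, 14, 19, 4, 1, 18] (length 6). The slice data[3:5] covers indices [3, 4] with values [4, 1]. Replacing that slice with [86] (different length) produces [2, 14, 19, 86, 18].

[2, 14, 19, 86, 18]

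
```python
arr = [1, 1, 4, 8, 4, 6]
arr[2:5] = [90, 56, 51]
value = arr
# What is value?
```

arr starts as [1, 1, 4, 8, 4, 6] (length 6). The slice arr[2:5] covers indices [2, 3, 4] with values [4, 8, 4]. Replacing that slice with [90, 56, 51] (same length) produces [1, 1, 90, 56, 51, 6].

[1, 1, 90, 56, 51, 6]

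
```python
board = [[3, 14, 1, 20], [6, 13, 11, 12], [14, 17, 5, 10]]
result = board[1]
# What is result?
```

board has 3 rows. Row 1 is [6, 13, 11, 12].

[6, 13, 11, 12]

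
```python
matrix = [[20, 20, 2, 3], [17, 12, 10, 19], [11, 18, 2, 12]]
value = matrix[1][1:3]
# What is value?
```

matrix[1] = [17, 12, 10, 19]. matrix[1] has length 4. The slice matrix[1][1:3] selects indices [1, 2] (1->12, 2->10), giving [12, 10].

[12, 10]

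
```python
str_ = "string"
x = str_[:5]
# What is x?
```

str_ has length 6. The slice str_[:5] selects indices [0, 1, 2, 3, 4] (0->'s', 1->'t', 2->'r', 3->'i', 4->'n'), giving 'strin'.

'strin'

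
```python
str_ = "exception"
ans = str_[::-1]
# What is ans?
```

str_ has length 9. The slice str_[::-1] selects indices [8, 7, 6, 5, 4, 3, 2, 1, 0] (8->'n', 7->'o', 6->'i', 5->'t', 4->'p', 3->'e', 2->'c', 1->'x', 0->'e'), giving 'noitpecxe'.

'noitpecxe'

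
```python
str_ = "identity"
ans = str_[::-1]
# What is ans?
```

str_ has length 8. The slice str_[::-1] selects indices [7, 6, 5, 4, 3, 2, 1, 0] (7->'y', 6->'t', 5->'i', 4->'t', 3->'n', 2->'e', 1->'d', 0->'i'), giving 'ytitnedi'.

'ytitnedi'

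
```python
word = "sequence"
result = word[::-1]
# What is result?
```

word has length 8. The slice word[::-1] selects indices [7, 6, 5, 4, 3, 2, 1, 0] (7->'e', 6->'c', 5->'n', 4->'e', 3->'u', 2->'q', 1->'e', 0->'s'), giving 'ecneuqes'.

'ecneuqes'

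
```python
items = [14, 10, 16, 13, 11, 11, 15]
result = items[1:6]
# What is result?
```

items has length 7. The slice items[1:6] selects indices [1, 2, 3, 4, 5] (1->10, 2->16, 3->13, 4->11, 5->11), giving [10, 16, 13, 11, 11].

[10, 16, 13, 11, 11]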